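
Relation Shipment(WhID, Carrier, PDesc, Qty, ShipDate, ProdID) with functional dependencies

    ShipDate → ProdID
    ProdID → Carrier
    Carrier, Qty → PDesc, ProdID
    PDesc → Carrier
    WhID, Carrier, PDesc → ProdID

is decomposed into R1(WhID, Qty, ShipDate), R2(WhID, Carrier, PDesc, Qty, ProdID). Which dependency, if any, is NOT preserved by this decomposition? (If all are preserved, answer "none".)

Check ShipDate → ProdID: no single fragment contains all of {ShipDate, ProdID}, and the restricted closure of {ShipDate} across the fragments never reaches {ProdID}.
ProdID → Carrier is preserved.
Carrier, Qty → PDesc, ProdID is preserved.
PDesc → Carrier is preserved.
WhID, Carrier, PDesc → ProdID is preserved.

ShipDate → ProdID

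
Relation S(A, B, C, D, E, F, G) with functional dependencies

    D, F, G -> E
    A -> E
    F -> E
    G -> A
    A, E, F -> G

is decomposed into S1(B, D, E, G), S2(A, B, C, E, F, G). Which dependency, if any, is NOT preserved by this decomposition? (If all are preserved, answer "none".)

D, F, G → E: restricted closure across fragments reaches E.
A → E lies within S2.
F → E lies within S2.
G → A lies within S2.
A, E, F → G lies within S2.
Every dependency is enforceable on the fragments, so the decomposition is dependency-preserving.

none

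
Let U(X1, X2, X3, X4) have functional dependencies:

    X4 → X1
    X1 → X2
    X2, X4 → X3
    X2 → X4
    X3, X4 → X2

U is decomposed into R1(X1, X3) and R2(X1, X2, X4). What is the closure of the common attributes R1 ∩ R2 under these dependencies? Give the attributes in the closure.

X1, X2, X3, X4

R1 ∩ R2 = {X1}.
X1 → X2 applies, adding X2
X2 → X4 applies, adding X4
X2, X4 → X3 applies, adding X3
Closure: {X1, X2, X3, X4}.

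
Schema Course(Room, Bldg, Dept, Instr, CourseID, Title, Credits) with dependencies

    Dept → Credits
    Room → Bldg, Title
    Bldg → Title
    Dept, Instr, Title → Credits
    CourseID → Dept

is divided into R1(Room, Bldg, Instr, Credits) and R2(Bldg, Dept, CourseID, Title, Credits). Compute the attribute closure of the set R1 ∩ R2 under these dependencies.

Bldg, Title, Credits

R1 ∩ R2 = {Bldg, Credits}.
Bldg → Title applies, adding Title
Closure: {Bldg, Title, Credits}.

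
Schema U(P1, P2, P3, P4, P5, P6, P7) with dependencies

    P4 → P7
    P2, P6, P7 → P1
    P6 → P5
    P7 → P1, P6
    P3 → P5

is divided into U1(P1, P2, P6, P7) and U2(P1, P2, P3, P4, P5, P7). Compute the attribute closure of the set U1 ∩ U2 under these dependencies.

U1 ∩ U2 = {P1, P2, P7}.
P7 → P1, P6 applies, adding P6
P6 → P5 applies, adding P5
Closure: {P1, P2, P5, P6, P7}.

P1, P2, P5, P6, P7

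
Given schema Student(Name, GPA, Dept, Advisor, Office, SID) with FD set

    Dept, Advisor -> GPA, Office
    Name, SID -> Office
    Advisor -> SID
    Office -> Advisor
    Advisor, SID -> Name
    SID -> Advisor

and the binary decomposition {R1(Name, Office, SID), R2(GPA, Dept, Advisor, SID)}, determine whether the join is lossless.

Common attributes: R1 ∩ R2 = {SID}.
Closure of {SID}: SID → Advisor applies, adding Advisor; Advisor, SID → Name applies, adding Name; Name, SID → Office applies, adding Office. So (SID)⁺ = {Name, Advisor, Office, SID}.
This closure contains every attribute of R1, so R1 ∩ R2 → R1. The join is lossless.

Yes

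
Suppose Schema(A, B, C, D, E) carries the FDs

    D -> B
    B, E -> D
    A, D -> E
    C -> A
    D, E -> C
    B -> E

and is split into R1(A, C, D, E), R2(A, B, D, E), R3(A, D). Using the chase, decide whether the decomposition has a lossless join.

Chase test. Columns are A, B, C, D, E; row i has aⱼ where attribute j ∈ Ri, else bᵢⱼ.
Initial tableau (one row per fragment):
  row 1: a1 b12 a3 a4 a5
  row 2: a1 a2 b23 a4 a5
  row 3: a1 b32 b33 a4 b35
Rows 1 and 2 agree on D; apply D→B and equate their B entries.
Rows 1 and 3 agree on D; apply D→B and equate their B entries.
Rows 1 and 3 agree on A, D; apply A, D→E and equate their E entries.
Rows 1 and 2 agree on D, E; apply D, E→C and equate their C entries.
Rows 1 and 3 agree on D, E; apply D, E→C and equate their C entries.
Row 1 is now all distinguished symbols — the join is lossless.

Yes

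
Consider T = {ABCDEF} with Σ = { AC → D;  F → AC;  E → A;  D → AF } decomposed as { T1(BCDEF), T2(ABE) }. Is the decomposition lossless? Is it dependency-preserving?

Lossless test: (BE)⁺ = {ABE}, which contains all of one fragment — lossless.
Dependency preservation: the restricted closure of {AC} across the fragments never reaches {D}, so AC → D cannot be enforced without a join — not preserved.

lossless but not dependency-preserving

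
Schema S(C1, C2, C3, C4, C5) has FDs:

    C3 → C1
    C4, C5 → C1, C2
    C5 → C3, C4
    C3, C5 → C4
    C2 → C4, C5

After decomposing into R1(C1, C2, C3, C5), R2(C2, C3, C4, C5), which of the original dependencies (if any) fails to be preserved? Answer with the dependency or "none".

C3 → C1 lies within R1.
C4, C5 → C1, C2: restricted closure across fragments reaches C1, C2.
C5 → C3, C4 lies within R2.
C3, C5 → C4 lies within R2.
C2 → C4, C5 lies within R2.
Every dependency is enforceable on the fragments, so the decomposition is dependency-preserving.

none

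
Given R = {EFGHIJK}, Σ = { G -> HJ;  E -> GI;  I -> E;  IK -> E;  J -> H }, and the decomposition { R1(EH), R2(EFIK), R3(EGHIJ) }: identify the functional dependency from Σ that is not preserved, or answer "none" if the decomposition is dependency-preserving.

none

G → HJ lies within R3.
E → GI lies within R3.
I → E lies within R2.
IK → E lies within R2.
J → H lies within R3.
Every dependency is enforceable on the fragments, so the decomposition is dependency-preserving.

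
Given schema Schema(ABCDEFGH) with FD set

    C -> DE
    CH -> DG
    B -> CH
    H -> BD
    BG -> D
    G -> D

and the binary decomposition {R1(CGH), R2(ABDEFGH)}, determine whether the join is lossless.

Yes

Common attributes: R1 ∩ R2 = {GH}.
Closure of {GH}: H → BD applies, adding BD; B → CH applies, adding C; C → DE applies, adding E. So (GH)⁺ = {BCDEGH}.
This closure contains every attribute of R1, so R1 ∩ R2 → R1. The join is lossless.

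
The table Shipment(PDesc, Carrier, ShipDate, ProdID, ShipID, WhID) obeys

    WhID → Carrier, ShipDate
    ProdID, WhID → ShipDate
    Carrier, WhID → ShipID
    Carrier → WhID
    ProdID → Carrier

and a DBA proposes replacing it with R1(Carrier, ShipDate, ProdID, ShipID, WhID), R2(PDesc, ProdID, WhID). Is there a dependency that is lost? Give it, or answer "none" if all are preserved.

WhID → Carrier, ShipDate lies within R1.
ProdID, WhID → ShipDate lies within R1.
Carrier, WhID → ShipID lies within R1.
Carrier → WhID lies within R1.
ProdID → Carrier lies within R1.
Every dependency is enforceable on the fragments, so the decomposition is dependency-preserving.

none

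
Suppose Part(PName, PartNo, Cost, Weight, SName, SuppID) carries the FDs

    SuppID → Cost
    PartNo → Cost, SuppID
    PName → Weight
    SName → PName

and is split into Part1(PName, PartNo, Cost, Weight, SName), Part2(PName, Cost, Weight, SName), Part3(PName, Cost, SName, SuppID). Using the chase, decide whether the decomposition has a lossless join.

No

Chase test. Columns are PName, PartNo, Cost, Weight, SName, SuppID; row i has aⱼ where attribute j ∈ Parti, else bᵢⱼ.
Initial tableau (one row per fragment):
  row 1: a1 a2 a3 a4 a5 b16
  row 2: a1 b22 a3 a4 a5 b26
  row 3: a1 b32 a3 b34 a5 a6
Rows 1 and 3 agree on PName; apply PName→Weight and equate their Weight entries.
No row becomes fully distinguished — the join is lossy.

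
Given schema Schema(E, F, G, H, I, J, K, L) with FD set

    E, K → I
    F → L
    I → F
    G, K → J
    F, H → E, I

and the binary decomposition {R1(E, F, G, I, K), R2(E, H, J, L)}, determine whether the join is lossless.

Common attributes: R1 ∩ R2 = {E}.
No dependency enlarges {E}, so (E)⁺ = {E}.
The closure contains neither all of R1 = {E, F, G, I, K} nor all of R2 = {E, H, J, L}, so the common attributes are not a superkey of either fragment. The join is lossy.

No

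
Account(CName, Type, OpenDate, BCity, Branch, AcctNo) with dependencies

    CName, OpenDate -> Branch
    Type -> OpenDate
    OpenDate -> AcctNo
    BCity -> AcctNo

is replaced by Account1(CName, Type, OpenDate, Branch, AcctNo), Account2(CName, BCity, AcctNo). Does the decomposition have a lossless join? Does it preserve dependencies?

lossy but dependency-preserving

Lossless test: (CName, AcctNo)⁺ = {CName, AcctNo}, which is a superkey of neither fragment — lossy.
Dependency preservation: every FD's attributes lie within a single fragment, so each can be enforced locally — preserved.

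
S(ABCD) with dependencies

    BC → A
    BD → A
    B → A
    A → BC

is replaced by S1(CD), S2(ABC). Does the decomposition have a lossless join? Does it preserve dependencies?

Lossless test: (C)⁺ = {C}, which is a superkey of neither fragment — lossy.
Dependency preservation: BD → A is not contained in any single fragment, but the restricted closure of its left-hand side across the fragments still reaches the right-hand side; the remaining FDs each lie inside some fragment. All dependencies are preserved.

lossy but dependency-preserving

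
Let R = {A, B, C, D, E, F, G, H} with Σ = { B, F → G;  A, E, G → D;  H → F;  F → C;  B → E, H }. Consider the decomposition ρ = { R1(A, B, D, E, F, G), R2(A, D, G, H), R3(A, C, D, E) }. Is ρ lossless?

No

Chase test. Columns are A, B, C, D, E, F, G, H; row i has aⱼ where attribute j ∈ Ri, else bᵢⱼ.
Initial tableau (one row per fragment):
  row 1: a1 a2 b13 a4 a5 a6 a7 b18
  row 2: a1 b22 b23 a4 b25 b26 a7 a8
  row 3: a1 b32 a3 a4 a5 b36 b37 b38
No row becomes fully distinguished — the join is lossy.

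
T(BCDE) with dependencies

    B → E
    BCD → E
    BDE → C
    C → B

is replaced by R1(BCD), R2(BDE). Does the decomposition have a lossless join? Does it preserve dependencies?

Lossless test: (BD)⁺ = {BCDE}, which contains all of one fragment — lossless.
Dependency preservation: BCD → E; BDE → C are not contained in any single fragment, but the restricted closure of each left-hand side across the fragments still reaches the right-hand side; the remaining FDs each lie inside some fragment. All dependencies are preserved.

lossless and dependency-preserving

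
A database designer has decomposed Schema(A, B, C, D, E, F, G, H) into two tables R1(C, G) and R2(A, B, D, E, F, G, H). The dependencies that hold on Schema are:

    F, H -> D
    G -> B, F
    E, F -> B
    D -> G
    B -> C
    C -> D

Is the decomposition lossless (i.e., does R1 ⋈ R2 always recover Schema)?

Common attributes: R1 ∩ R2 = {G}.
Closure of {G}: G → B, F applies, adding B, F; B → C applies, adding C; C → D applies, adding D. So (G)⁺ = {B, C, D, F, G}.
This closure contains every attribute of R1, so R1 ∩ R2 → R1. The join is lossless.

Yes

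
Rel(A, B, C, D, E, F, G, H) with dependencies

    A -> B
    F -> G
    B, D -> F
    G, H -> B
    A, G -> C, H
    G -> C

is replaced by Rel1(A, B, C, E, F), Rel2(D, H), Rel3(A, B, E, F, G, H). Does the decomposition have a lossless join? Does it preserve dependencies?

lossy and not dependency-preserving

Lossless test (chase): Rows 1 and 3 agree on F; apply F→G and equate their G entries. Rows 1 and 3 agree on A, G; apply A, G→C, H and equate their C, H entries. No row becomes fully distinguished — the join is lossy.
Dependency preservation: the restricted closure of {B, D} across the fragments never reaches {F}, so B, D → F cannot be enforced without a join — not preserved.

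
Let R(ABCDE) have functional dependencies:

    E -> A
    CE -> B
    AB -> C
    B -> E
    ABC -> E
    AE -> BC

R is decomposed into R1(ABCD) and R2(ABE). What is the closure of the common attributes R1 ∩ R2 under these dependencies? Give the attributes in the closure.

R1 ∩ R2 = {AB}.
AB → C applies, adding C
B → E applies, adding E
Closure: {ABCE}.

ABCE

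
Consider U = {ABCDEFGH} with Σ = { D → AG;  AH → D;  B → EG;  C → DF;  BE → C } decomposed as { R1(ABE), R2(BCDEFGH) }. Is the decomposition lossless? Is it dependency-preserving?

lossless but not dependency-preserving

Lossless test: (BE)⁺ = {ABCDEFG}, which contains all of one fragment — lossless.
Dependency preservation: the restricted closure of {D} across the fragments never reaches {AG}, so D → AG cannot be enforced without a join — not preserved.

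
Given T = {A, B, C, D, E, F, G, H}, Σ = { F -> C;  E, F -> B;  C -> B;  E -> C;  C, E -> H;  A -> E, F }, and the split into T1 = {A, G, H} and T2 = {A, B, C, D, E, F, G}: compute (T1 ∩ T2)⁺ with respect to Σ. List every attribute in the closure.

A, B, C, E, F, G, H

T1 ∩ T2 = {A, G}.
A → E, F applies, adding E, F
F → C applies, adding C
E, F → B applies, adding B
C, E → H applies, adding H
Closure: {A, B, C, E, F, G, H}.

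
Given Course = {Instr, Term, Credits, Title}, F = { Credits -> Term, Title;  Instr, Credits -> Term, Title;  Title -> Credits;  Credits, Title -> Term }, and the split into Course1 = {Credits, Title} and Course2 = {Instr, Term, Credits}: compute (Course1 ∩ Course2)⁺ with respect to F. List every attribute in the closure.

Term, Credits, Title

Course1 ∩ Course2 = {Credits}.
Credits → Term, Title applies, adding Term, Title
Closure: {Term, Credits, Title}.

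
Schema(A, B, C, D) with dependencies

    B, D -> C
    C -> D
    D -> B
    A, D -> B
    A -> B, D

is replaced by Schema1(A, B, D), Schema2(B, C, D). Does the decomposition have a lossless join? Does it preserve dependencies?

lossless and dependency-preserving

Lossless test: (B, D)⁺ = {B, C, D}, which contains all of one fragment — lossless.
Dependency preservation: every FD's attributes lie within a single fragment, so each can be enforced locally — preserved.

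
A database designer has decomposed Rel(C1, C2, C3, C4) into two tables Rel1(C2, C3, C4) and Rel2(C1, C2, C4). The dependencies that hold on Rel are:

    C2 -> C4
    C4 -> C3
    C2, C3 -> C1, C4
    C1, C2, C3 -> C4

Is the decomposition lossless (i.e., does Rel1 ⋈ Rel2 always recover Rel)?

Yes

Common attributes: Rel1 ∩ Rel2 = {C2, C4}.
Closure of {C2, C4}: C4 → C3 applies, adding C3; C2, C3 → C1, C4 applies, adding C1. So (C2, C4)⁺ = {C1, C2, C3, C4}.
This closure contains every attribute of Rel1, so Rel1 ∩ Rel2 → Rel1. The join is lossless.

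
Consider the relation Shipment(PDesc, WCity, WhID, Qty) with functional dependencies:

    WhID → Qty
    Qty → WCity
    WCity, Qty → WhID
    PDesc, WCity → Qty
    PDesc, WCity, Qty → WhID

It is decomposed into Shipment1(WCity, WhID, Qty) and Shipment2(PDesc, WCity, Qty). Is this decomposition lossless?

Yes

Common attributes: Shipment1 ∩ Shipment2 = {WCity, Qty}.
Closure of {WCity, Qty}: WCity, Qty → WhID applies, adding WhID. So (WCity, Qty)⁺ = {WCity, WhID, Qty}.
This closure contains every attribute of Shipment1, so Shipment1 ∩ Shipment2 → Shipment1. The join is lossless.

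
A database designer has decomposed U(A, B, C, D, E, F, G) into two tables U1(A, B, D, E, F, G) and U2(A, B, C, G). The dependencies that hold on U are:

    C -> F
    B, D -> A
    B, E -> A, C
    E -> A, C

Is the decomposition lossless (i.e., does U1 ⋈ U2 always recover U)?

Common attributes: U1 ∩ U2 = {A, B, G}.
No dependency enlarges {A, B, G}, so (A, B, G)⁺ = {A, B, G}.
The closure contains neither all of U1 = {A, B, D, E, F, G} nor all of U2 = {A, B, C, G}, so the common attributes are not a superkey of either fragment. The join is lossy.

No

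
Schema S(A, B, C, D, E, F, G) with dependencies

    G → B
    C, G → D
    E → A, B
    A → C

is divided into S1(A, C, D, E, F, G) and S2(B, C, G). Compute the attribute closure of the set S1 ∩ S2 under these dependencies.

S1 ∩ S2 = {C, G}.
G → B applies, adding B
C, G → D applies, adding D
Closure: {B, C, D, G}.

B, C, D, G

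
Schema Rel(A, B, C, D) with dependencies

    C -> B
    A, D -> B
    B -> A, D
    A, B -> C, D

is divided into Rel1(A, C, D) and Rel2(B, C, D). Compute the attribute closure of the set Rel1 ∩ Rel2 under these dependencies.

A, B, C, D

Rel1 ∩ Rel2 = {C, D}.
C → B applies, adding B
B → A, D applies, adding A
Closure: {A, B, C, D}.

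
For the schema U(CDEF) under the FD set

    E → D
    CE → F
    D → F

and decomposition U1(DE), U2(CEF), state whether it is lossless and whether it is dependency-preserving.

lossless but not dependency-preserving

Lossless test: (E)⁺ = {DEF}, which contains all of one fragment — lossless.
Dependency preservation: the restricted closure of {D} across the fragments never reaches {F}, so D → F cannot be enforced without a join — not preserved.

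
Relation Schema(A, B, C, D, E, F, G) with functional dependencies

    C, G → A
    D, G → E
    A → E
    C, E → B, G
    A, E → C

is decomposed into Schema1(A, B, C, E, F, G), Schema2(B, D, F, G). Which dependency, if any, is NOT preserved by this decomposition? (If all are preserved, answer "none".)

Check D, G → E: no single fragment contains all of {D, E, G}, and the restricted closure of {D, G} across the fragments never reaches {E}.
C, G → A is preserved.
A → E is preserved.
C, E → B, G is preserved.
A, E → C is preserved.

D, G → E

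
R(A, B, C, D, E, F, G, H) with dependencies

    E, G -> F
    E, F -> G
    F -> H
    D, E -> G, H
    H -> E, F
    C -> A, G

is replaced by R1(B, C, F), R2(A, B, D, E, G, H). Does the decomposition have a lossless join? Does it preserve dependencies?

lossy and not dependency-preserving

Lossless test: (B)⁺ = {B}, which is a superkey of neither fragment — lossy.
Dependency preservation: the restricted closure of {E, G} across the fragments never reaches {F}, so E, G → F cannot be enforced without a join — not preserved.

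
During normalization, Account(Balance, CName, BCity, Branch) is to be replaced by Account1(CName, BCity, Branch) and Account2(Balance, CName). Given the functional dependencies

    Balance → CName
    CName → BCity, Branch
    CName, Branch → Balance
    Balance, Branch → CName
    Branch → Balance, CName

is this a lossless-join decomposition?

Common attributes: Account1 ∩ Account2 = {CName}.
Closure of {CName}: CName → BCity, Branch applies, adding BCity, Branch; CName, Branch → Balance applies, adding Balance. So (CName)⁺ = {Balance, CName, BCity, Branch}.
This closure contains every attribute of Account1, so Account1 ∩ Account2 → Account1. The join is lossless.

Yes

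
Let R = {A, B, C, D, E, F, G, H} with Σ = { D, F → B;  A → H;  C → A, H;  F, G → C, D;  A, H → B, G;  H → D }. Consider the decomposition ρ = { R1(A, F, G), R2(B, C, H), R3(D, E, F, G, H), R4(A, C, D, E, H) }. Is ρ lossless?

Chase test. Columns are A, B, C, D, E, F, G, H; row i has aⱼ where attribute j ∈ Ri, else bᵢⱼ.
Initial tableau (one row per fragment):
  row 1: a1 b12 b13 b14 b15 a6 a7 b18
  row 2: b21 a2 a3 b24 b25 b26 b27 a8
  row 3: b31 b32 b33 a4 a5 a6 a7 a8
  row 4: a1 b42 a3 a4 a5 b46 b47 a8
Rows 1 and 4 agree on A; apply A→H and equate their H entries.
Rows 2 and 4 agree on C; apply C→A, H and equate their A, H entries.
Rows 1 and 3 agree on F, G; apply F, G→C, D and equate their C, D entries.
Rows 1 and 2 agree on A, H; apply A, H→B, G and equate their B, G entries.
Rows 1 and 4 agree on A, H; apply A, H→B, G and equate their B, G entries.
Rows 1 and 2 agree on H; apply H→D and equate their D entries.
Rows 1 and 3 agree on D, F; apply D, F→B and equate their B entries.
Rows 1 and 3 agree on C; apply C→A, H and equate their A, H entries.
No row becomes fully distinguished — the join is lossy.

No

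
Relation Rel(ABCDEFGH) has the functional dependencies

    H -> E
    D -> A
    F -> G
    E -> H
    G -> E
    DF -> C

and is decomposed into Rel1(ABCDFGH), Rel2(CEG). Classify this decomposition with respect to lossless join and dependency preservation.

Lossless test: (CG)⁺ = {CEGH}, which contains all of one fragment — lossless.
Dependency preservation: the restricted closure of {H} across the fragments never reaches {E}, so H → E cannot be enforced without a join — not preserved.

lossless but not dependency-preserving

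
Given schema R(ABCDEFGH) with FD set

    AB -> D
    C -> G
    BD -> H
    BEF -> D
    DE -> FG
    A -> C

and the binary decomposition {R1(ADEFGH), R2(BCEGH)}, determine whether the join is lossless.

Common attributes: R1 ∩ R2 = {EGH}.
No dependency enlarges {EGH}, so (EGH)⁺ = {EGH}.
The closure contains neither all of R1 = {ADEFGH} nor all of R2 = {BCEGH}, so the common attributes are not a superkey of either fragment. The join is lossy.

No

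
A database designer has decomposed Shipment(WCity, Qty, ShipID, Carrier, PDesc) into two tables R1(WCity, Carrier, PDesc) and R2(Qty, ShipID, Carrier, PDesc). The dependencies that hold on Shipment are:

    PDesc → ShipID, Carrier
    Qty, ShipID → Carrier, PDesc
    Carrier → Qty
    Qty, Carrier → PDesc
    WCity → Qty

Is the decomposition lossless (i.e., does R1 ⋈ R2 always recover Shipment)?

Yes

Common attributes: R1 ∩ R2 = {Carrier, PDesc}.
Closure of {Carrier, PDesc}: PDesc → ShipID, Carrier applies, adding ShipID; Carrier → Qty applies, adding Qty. So (Carrier, PDesc)⁺ = {Qty, ShipID, Carrier, PDesc}.
This closure contains every attribute of R2, so R1 ∩ R2 → R2. The join is lossless.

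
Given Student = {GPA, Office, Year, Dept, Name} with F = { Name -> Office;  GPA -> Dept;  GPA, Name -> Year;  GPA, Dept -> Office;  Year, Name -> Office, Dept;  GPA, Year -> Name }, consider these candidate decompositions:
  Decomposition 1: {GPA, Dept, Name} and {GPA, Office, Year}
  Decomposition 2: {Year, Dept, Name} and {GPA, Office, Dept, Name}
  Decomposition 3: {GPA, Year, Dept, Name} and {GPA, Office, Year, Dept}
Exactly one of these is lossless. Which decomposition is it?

Decomposition 1: common = {GPA}, closure = {GPA, Office, Dept} → lossy.
Decomposition 2: common = {Dept, Name}, closure = {Office, Dept, Name} → lossy.
Decomposition 3: common = {GPA, Year, Dept}, closure = {GPA, Office, Year, Dept, Name} → lossless.

Decomposition 3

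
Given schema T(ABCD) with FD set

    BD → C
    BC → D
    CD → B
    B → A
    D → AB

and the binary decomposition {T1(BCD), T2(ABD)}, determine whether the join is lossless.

Yes

Common attributes: T1 ∩ T2 = {BD}.
Closure of {BD}: BD → C applies, adding C; B → A applies, adding A. So (BD)⁺ = {ABCD}.
This closure contains every attribute of T1, so T1 ∩ T2 → T1. The join is lossless.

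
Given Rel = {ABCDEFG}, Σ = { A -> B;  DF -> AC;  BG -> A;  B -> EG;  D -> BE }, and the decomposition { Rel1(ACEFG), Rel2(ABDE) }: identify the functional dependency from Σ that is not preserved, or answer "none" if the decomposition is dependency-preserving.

Check DF → AC: no single fragment contains all of {ACDF}, and the restricted closure of {DF} across the fragments never reaches {AC}.
A → B is preserved.
BG → A is preserved.
B → EG is preserved.
D → BE is preserved.

DF -> AC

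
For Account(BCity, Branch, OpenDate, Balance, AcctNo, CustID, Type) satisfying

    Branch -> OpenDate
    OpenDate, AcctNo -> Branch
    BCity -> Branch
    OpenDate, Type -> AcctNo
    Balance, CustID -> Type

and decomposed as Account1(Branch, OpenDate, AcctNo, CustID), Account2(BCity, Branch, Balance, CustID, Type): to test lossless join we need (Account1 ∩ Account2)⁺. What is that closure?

Account1 ∩ Account2 = {Branch, CustID}.
Branch → OpenDate applies, adding OpenDate
Closure: {Branch, OpenDate, CustID}.

Branch, OpenDate, CustID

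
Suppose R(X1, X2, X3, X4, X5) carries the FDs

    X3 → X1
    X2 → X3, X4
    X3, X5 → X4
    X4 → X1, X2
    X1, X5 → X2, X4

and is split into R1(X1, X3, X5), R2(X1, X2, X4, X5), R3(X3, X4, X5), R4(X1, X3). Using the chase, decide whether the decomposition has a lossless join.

Yes

Chase test. Columns are X1, X2, X3, X4, X5; row i has aⱼ where attribute j ∈ Ri, else bᵢⱼ.
Initial tableau (one row per fragment):
  row 1: a1 b12 a3 b14 a5
  row 2: a1 a2 b23 a4 a5
  row 3: b31 b32 a3 a4 a5
  row 4: a1 b42 a3 b44 b45
Rows 1 and 3 agree on X3; apply X3→X1 and equate their X1 entries.
Rows 1 and 3 agree on X3, X5; apply X3, X5→X4 and equate their X4 entries.
Rows 1 and 2 agree on X4; apply X4→X1, X2 and equate their X1, X2 entries.
Rows 1 and 3 agree on X4; apply X4→X1, X2 and equate their X1, X2 entries.
Rows 1 and 2 agree on X2; apply X2→X3, X4 and equate their X3, X4 entries.
Row 1 is now all distinguished symbols — the join is lossless.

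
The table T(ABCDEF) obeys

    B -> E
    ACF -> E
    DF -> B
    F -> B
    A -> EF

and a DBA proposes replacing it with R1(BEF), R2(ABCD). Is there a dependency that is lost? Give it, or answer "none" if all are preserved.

Check A → EF: no single fragment contains all of {AEF}, and the restricted closure of {A} across the fragments never reaches {EF}.
B → E is preserved.
ACF → E is preserved.
DF → B is preserved.
F → B is preserved.

A -> EF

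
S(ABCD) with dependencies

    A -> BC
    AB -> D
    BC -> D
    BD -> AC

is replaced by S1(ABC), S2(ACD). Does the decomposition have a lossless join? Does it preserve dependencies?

Lossless test: (AC)⁺ = {ABCD}, which contains all of one fragment — lossless.
Dependency preservation: the restricted closure of {BD} across the fragments never reaches {AC}, so BD → AC cannot be enforced without a join — not preserved.

lossless but not dependency-preserving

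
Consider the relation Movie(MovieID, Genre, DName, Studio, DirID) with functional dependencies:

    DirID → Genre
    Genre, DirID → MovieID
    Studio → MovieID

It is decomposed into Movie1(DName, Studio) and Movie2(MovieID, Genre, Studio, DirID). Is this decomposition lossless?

No

Common attributes: Movie1 ∩ Movie2 = {Studio}.
Closure of {Studio}: Studio → MovieID applies, adding MovieID. So (Studio)⁺ = {MovieID, Studio}.
The closure contains neither all of Movie1 = {DName, Studio} nor all of Movie2 = {MovieID, Genre, Studio, DirID}, so the common attributes are not a superkey of either fragment. The join is lossy.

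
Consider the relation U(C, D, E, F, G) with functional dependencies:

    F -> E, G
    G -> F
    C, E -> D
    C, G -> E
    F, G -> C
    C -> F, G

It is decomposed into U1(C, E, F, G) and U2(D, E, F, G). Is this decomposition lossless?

Common attributes: U1 ∩ U2 = {E, F, G}.
Closure of {E, F, G}: F, G → C applies, adding C; C, E → D applies, adding D. So (E, F, G)⁺ = {C, D, E, F, G}.
This closure contains every attribute of U1, so U1 ∩ U2 → U1. The join is lossless.

Yes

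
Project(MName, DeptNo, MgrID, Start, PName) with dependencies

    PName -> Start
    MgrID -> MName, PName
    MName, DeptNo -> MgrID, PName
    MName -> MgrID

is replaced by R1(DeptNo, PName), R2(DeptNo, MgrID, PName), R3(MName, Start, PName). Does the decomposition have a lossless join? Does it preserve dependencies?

lossy and not dependency-preserving

Lossless test (chase): Rows 1 and 2 agree on PName; apply PName→Start and equate their Start entries. Rows 1 and 3 agree on PName; apply PName→Start and equate their Start entries. No row becomes fully distinguished — the join is lossy.
Dependency preservation: the restricted closure of {MgrID} across the fragments never reaches {MName, PName}, so MgrID → MName, PName cannot be enforced without a join — not preserved.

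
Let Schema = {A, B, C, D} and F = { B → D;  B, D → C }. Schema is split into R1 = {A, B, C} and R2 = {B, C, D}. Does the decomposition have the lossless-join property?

Yes

Common attributes: R1 ∩ R2 = {B, C}.
Closure of {B, C}: B → D applies, adding D. So (B, C)⁺ = {B, C, D}.
This closure contains every attribute of R2, so R1 ∩ R2 → R2. The join is lossless.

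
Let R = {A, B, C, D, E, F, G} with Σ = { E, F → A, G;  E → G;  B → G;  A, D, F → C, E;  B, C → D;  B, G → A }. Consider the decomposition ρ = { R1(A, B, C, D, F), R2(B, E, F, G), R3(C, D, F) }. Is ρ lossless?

Chase test. Columns are A, B, C, D, E, F, G; row i has aⱼ where attribute j ∈ Ri, else bᵢⱼ.
Initial tableau (one row per fragment):
  row 1: a1 a2 a3 a4 b15 a6 b17
  row 2: b21 a2 b23 b24 a5 a6 a7
  row 3: b31 b32 a3 a4 b35 a6 b37
Rows 1 and 2 agree on B; apply B→G and equate their G entries.
Rows 1 and 2 agree on B, G; apply B, G→A and equate their A entries.
No row becomes fully distinguished — the join is lossy.

No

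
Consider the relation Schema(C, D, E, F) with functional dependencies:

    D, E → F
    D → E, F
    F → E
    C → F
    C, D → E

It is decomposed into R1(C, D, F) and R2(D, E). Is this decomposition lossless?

Common attributes: R1 ∩ R2 = {D}.
Closure of {D}: D → E, F applies, adding E, F. So (D)⁺ = {D, E, F}.
This closure contains every attribute of R2, so R1 ∩ R2 → R2. The join is lossless.

Yes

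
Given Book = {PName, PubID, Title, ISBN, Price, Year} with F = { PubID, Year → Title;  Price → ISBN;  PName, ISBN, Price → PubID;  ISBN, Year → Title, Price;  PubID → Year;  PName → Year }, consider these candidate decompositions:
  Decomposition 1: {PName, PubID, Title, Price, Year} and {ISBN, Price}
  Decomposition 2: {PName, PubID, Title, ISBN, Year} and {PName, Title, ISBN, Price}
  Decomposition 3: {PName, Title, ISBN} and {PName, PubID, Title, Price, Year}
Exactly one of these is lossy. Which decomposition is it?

Decomposition 1: common = {Price}, closure = {ISBN, Price} → lossless.
Decomposition 2: common = {PName, Title, ISBN}, closure = {PName, PubID, Title, ISBN, Price, Year} → lossless.
Decomposition 3: common = {PName, Title}, closure = {PName, Title, Year} → lossy.

Decomposition 3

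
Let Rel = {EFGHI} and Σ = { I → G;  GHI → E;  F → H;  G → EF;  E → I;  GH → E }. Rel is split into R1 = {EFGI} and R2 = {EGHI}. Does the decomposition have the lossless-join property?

Yes

Common attributes: R1 ∩ R2 = {EGI}.
Closure of {EGI}: G → EF applies, adding F; F → H applies, adding H. So (EGI)⁺ = {EFGHI}.
This closure contains every attribute of R1, so R1 ∩ R2 → R1. The join is lossless.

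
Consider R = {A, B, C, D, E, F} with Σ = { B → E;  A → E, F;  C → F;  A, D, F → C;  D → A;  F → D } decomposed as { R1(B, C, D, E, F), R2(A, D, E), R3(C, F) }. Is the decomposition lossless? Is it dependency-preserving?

lossless and dependency-preserving

Lossless test (chase): Rows 1 and 2 agree on D; apply D→A and equate their A entries. Rows 1 and 3 agree on F; apply F→D and equate their D entries. Rows 1 and 2 agree on A; apply A→E, F and equate their E, F entries. Rows 1 and 2 agree on A, D, F; apply A, D, F→C and equate their C entries. Rows 1 and 3 agree on D; apply D→A and equate their A entries. Rows 1 and 3 agree on A; apply A→E, F and equate their E, F entries. Row 1 is now all distinguished symbols — the join is lossless.
Dependency preservation: A → E, F; A, D, F → C are not contained in any single fragment, but the restricted closure of each left-hand side across the fragments still reaches the right-hand side; the remaining FDs each lie inside some fragment. All dependencies are preserved.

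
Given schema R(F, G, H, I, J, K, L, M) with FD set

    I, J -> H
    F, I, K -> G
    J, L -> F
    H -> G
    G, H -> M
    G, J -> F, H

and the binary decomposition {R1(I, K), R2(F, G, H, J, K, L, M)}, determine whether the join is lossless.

No

Common attributes: R1 ∩ R2 = {K}.
No dependency enlarges {K}, so (K)⁺ = {K}.
The closure contains neither all of R1 = {I, K} nor all of R2 = {F, G, H, J, K, L, M}, so the common attributes are not a superkey of either fragment. The join is lossy.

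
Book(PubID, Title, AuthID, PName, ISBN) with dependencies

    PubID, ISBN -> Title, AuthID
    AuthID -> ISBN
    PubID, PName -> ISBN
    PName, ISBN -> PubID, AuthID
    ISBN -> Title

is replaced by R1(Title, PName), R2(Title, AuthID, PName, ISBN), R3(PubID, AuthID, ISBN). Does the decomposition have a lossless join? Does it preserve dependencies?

Lossless test (chase): Rows 2 and 3 agree on ISBN; apply ISBN→Title and equate their Title entries. No row becomes fully distinguished — the join is lossy.
Dependency preservation: the restricted closure of {PubID, PName} across the fragments never reaches {ISBN}, so PubID, PName → ISBN cannot be enforced without a join — not preserved.

lossy and not dependency-preserving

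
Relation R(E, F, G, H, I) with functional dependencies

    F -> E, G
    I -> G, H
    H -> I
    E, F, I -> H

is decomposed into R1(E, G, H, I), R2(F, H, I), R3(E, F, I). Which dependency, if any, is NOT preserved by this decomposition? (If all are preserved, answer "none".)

Check F → E, G: no single fragment contains all of {E, F, G}, and the restricted closure of {F} across the fragments never reaches {E, G}.
I → G, H is preserved.
H → I is preserved.
E, F, I → H is preserved.

F -> E, G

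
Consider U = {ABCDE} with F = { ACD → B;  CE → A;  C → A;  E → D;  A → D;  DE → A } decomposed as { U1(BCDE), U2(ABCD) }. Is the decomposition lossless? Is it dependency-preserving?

lossless but not dependency-preserving

Lossless test: (BCD)⁺ = {ABCD}, which contains all of one fragment — lossless.
Dependency preservation: the restricted closure of {DE} across the fragments never reaches {A}, so DE → A cannot be enforced without a join — not preserved.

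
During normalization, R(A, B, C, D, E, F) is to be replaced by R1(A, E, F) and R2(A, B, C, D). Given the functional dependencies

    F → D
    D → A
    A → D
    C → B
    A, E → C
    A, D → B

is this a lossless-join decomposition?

No

Common attributes: R1 ∩ R2 = {A}.
Closure of {A}: A → D applies, adding D; A, D → B applies, adding B. So (A)⁺ = {A, B, D}.
The closure contains neither all of R1 = {A, E, F} nor all of R2 = {A, B, C, D}, so the common attributes are not a superkey of either fragment. The join is lossy.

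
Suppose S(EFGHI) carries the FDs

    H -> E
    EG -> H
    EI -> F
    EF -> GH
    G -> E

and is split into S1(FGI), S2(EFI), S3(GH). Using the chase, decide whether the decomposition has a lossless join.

No

Chase test. Columns are EFGHI; row i has aⱼ where attribute j ∈ Si, else bᵢⱼ.
Initial tableau (one row per fragment):
  row 1: b11 a2 a3 b14 a5
  row 2: a1 a2 b23 b24 a5
  row 3: b31 b32 a3 a4 b35
Rows 1 and 3 agree on G; apply G→E and equate their E entries.
Rows 1 and 3 agree on EG; apply EG→H and equate their H entries.
No row becomes fully distinguished — the join is lossy.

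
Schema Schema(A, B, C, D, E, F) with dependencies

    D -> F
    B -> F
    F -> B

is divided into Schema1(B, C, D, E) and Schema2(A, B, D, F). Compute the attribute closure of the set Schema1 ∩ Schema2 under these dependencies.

B, D, F

Schema1 ∩ Schema2 = {B, D}.
D → F applies, adding F
Closure: {B, D, F}.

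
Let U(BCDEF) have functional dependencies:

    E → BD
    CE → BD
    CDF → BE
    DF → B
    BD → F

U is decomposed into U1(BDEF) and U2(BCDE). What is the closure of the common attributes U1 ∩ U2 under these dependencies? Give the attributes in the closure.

BDEF

U1 ∩ U2 = {BDE}.
BD → F applies, adding F
Closure: {BDEF}.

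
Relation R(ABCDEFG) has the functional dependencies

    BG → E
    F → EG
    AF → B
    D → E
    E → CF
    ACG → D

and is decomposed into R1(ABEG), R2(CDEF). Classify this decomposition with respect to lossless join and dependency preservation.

lossy and not dependency-preserving

Lossless test: (E)⁺ = {CEFG}, which is a superkey of neither fragment — lossy.
Dependency preservation: the restricted closure of {ACG} across the fragments never reaches {D}, so ACG → D cannot be enforced without a join — not preserved.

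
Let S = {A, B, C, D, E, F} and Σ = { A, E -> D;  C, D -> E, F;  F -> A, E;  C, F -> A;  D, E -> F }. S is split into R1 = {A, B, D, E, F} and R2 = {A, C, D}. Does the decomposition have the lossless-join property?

Common attributes: R1 ∩ R2 = {A, D}.
No dependency enlarges {A, D}, so (A, D)⁺ = {A, D}.
The closure contains neither all of R1 = {A, B, D, E, F} nor all of R2 = {A, C, D}, so the common attributes are not a superkey of either fragment. The join is lossy.

No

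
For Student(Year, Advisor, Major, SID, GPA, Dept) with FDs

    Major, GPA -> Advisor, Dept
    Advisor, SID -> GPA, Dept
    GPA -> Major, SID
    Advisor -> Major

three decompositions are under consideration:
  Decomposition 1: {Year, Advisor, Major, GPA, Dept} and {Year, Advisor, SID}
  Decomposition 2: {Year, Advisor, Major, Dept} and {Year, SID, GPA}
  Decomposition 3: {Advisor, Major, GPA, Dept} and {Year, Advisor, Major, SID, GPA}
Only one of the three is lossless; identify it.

Decomposition 1: common = {Year, Advisor}, closure = {Year, Advisor, Major} → lossy.
Decomposition 2: common = {Year}, closure = {Year} → lossy.
Decomposition 3: common = {Advisor, Major, GPA}, closure = {Advisor, Major, SID, GPA, Dept} → lossless.

Decomposition 3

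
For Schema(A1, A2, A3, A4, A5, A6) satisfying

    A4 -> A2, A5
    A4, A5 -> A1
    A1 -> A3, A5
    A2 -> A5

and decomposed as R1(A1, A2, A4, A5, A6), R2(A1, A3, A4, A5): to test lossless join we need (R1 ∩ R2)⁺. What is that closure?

R1 ∩ R2 = {A1, A4, A5}.
A4 → A2, A5 applies, adding A2
A1 → A3, A5 applies, adding A3
Closure: {A1, A2, A3, A4, A5}.

A1, A2, A3, A4, A5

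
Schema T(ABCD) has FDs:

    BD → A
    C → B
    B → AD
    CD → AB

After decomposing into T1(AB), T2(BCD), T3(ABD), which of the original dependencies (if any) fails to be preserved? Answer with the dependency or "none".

none

BD → A lies within T3.
C → B lies within T2.
B → AD lies within T3.
CD → AB: restricted closure across fragments reaches AB.
Every dependency is enforceable on the fragments, so the decomposition is dependency-preserving.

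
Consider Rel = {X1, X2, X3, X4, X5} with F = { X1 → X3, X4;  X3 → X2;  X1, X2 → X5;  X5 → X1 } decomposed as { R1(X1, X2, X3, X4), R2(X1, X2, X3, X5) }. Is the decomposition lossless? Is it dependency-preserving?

Lossless test: (X1, X2, X3)⁺ = {X1, X2, X3, X4, X5}, which contains all of one fragment — lossless.
Dependency preservation: every FD's attributes lie within a single fragment, so each can be enforced locally — preserved.

lossless and dependency-preserving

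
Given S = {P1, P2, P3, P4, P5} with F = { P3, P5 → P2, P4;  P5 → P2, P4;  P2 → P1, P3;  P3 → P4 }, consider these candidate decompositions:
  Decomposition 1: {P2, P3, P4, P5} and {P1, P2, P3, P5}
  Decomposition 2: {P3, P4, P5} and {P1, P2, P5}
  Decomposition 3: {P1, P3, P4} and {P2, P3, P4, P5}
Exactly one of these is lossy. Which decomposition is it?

Decomposition 1: common = {P2, P3, P5}, closure = {P1, P2, P3, P4, P5} → lossless.
Decomposition 2: common = {P5}, closure = {P1, P2, P3, P4, P5} → lossless.
Decomposition 3: common = {P3, P4}, closure = {P3, P4} → lossy.

Decomposition 3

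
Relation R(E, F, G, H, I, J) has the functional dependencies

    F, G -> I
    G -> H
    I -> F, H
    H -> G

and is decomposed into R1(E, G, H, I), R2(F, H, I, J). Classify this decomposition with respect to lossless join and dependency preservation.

lossy but dependency-preserving

Lossless test: (H, I)⁺ = {F, G, H, I}, which is a superkey of neither fragment — lossy.
Dependency preservation: F, G → I is not contained in any single fragment, but the restricted closure of its left-hand side across the fragments still reaches the right-hand side; the remaining FDs each lie inside some fragment. All dependencies are preserved.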